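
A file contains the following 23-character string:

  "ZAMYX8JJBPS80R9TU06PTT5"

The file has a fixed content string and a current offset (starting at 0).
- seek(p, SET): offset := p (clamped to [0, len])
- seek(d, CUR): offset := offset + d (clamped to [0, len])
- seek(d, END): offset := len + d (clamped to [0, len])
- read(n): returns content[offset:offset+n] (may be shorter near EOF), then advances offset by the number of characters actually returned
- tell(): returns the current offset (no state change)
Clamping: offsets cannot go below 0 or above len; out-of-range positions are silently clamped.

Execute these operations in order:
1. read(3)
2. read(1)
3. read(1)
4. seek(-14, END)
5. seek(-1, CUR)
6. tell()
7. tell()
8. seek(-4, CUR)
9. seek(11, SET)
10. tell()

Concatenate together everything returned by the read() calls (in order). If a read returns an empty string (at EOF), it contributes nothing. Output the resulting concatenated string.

Answer: ZAMYX

Derivation:
After 1 (read(3)): returned 'ZAM', offset=3
After 2 (read(1)): returned 'Y', offset=4
After 3 (read(1)): returned 'X', offset=5
After 4 (seek(-14, END)): offset=9
After 5 (seek(-1, CUR)): offset=8
After 6 (tell()): offset=8
After 7 (tell()): offset=8
After 8 (seek(-4, CUR)): offset=4
After 9 (seek(11, SET)): offset=11
After 10 (tell()): offset=11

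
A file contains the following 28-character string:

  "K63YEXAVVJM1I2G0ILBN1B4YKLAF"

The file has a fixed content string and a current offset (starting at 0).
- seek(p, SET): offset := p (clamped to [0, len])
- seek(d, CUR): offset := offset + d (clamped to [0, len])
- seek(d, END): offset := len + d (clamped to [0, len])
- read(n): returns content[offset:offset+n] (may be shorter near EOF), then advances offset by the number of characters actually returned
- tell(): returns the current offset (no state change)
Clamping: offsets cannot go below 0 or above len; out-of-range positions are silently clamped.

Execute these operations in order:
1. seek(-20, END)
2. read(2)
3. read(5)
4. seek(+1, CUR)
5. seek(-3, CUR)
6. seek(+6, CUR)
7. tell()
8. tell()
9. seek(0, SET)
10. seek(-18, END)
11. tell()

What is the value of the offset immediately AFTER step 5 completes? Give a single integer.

Answer: 13

Derivation:
After 1 (seek(-20, END)): offset=8
After 2 (read(2)): returned 'VJ', offset=10
After 3 (read(5)): returned 'M1I2G', offset=15
After 4 (seek(+1, CUR)): offset=16
After 5 (seek(-3, CUR)): offset=13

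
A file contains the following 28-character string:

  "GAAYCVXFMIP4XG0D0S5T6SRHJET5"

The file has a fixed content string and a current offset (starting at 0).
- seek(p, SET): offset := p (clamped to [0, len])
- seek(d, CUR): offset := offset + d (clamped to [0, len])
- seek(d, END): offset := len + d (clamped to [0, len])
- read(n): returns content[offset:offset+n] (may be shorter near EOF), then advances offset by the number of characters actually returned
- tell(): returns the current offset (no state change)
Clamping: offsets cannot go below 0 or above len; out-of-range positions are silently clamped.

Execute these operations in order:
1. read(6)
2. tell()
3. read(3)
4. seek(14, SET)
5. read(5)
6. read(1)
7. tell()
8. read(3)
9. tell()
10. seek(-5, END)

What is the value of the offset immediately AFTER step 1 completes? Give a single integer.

Answer: 6

Derivation:
After 1 (read(6)): returned 'GAAYCV', offset=6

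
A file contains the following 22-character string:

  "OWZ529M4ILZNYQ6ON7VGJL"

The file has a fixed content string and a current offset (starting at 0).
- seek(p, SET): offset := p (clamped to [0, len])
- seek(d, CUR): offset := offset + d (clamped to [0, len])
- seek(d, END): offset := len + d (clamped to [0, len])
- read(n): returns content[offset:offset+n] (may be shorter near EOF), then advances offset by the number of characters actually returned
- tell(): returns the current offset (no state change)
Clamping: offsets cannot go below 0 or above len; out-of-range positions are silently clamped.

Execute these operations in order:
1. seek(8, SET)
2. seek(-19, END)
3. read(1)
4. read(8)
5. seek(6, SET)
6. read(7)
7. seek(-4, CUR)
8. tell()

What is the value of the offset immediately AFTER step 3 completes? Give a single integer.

Answer: 4

Derivation:
After 1 (seek(8, SET)): offset=8
After 2 (seek(-19, END)): offset=3
After 3 (read(1)): returned '5', offset=4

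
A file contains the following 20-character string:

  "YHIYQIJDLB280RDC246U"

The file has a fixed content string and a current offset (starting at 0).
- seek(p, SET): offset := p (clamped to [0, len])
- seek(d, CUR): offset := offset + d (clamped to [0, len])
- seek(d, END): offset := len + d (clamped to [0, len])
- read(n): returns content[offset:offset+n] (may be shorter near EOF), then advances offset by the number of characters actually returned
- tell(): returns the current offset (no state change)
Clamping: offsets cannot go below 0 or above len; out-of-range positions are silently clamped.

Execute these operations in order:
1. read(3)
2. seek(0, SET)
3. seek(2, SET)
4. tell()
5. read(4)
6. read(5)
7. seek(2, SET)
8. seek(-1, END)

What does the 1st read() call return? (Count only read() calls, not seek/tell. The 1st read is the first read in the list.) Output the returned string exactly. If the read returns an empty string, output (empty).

After 1 (read(3)): returned 'YHI', offset=3
After 2 (seek(0, SET)): offset=0
After 3 (seek(2, SET)): offset=2
After 4 (tell()): offset=2
After 5 (read(4)): returned 'IYQI', offset=6
After 6 (read(5)): returned 'JDLB2', offset=11
After 7 (seek(2, SET)): offset=2
After 8 (seek(-1, END)): offset=19

Answer: YHI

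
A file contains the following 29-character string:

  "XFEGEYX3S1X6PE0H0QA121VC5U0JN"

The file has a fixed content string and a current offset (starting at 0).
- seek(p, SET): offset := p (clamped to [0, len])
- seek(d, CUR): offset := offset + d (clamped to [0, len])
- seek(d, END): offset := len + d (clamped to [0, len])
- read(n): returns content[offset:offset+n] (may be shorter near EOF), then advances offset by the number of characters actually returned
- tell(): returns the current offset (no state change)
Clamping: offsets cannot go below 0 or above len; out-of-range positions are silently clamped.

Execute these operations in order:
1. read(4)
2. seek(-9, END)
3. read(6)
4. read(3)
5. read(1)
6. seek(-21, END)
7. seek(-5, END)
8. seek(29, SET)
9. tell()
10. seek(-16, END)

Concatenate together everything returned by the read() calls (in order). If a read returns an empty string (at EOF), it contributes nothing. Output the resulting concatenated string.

Answer: XFEG21VC5U0JN

Derivation:
After 1 (read(4)): returned 'XFEG', offset=4
After 2 (seek(-9, END)): offset=20
After 3 (read(6)): returned '21VC5U', offset=26
After 4 (read(3)): returned '0JN', offset=29
After 5 (read(1)): returned '', offset=29
After 6 (seek(-21, END)): offset=8
After 7 (seek(-5, END)): offset=24
After 8 (seek(29, SET)): offset=29
After 9 (tell()): offset=29
After 10 (seek(-16, END)): offset=13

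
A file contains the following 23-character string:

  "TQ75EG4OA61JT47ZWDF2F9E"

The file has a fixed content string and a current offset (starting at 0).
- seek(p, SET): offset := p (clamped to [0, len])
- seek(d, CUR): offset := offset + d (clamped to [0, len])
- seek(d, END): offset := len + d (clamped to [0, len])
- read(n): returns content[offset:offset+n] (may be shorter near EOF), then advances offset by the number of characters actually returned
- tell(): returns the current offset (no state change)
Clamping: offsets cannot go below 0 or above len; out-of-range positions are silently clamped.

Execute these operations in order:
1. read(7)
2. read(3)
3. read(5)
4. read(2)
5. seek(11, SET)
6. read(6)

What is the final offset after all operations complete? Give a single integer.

After 1 (read(7)): returned 'TQ75EG4', offset=7
After 2 (read(3)): returned 'OA6', offset=10
After 3 (read(5)): returned '1JT47', offset=15
After 4 (read(2)): returned 'ZW', offset=17
After 5 (seek(11, SET)): offset=11
After 6 (read(6)): returned 'JT47ZW', offset=17

Answer: 17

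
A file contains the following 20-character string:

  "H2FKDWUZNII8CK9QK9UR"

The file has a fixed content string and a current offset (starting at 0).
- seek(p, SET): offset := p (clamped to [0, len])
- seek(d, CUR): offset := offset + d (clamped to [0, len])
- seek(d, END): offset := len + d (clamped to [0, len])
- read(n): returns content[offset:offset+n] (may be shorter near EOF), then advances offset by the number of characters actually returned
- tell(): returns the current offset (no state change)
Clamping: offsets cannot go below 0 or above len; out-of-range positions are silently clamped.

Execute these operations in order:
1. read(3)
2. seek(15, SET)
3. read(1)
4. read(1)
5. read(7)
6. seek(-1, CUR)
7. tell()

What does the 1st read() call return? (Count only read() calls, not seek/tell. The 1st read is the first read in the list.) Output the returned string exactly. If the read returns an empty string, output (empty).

After 1 (read(3)): returned 'H2F', offset=3
After 2 (seek(15, SET)): offset=15
After 3 (read(1)): returned 'Q', offset=16
After 4 (read(1)): returned 'K', offset=17
After 5 (read(7)): returned '9UR', offset=20
After 6 (seek(-1, CUR)): offset=19
After 7 (tell()): offset=19

Answer: H2F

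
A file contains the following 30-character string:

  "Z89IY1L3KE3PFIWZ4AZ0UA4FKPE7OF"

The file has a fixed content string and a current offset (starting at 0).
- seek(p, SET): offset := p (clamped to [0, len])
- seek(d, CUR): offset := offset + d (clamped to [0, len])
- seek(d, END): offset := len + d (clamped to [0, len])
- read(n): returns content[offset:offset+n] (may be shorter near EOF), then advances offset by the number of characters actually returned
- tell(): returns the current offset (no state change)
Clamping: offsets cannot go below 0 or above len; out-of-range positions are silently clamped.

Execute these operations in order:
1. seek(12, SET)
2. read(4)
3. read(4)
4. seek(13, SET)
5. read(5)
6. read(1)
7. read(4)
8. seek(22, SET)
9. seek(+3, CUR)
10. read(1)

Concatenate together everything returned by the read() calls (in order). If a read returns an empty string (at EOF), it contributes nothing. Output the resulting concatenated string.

After 1 (seek(12, SET)): offset=12
After 2 (read(4)): returned 'FIWZ', offset=16
After 3 (read(4)): returned '4AZ0', offset=20
After 4 (seek(13, SET)): offset=13
After 5 (read(5)): returned 'IWZ4A', offset=18
After 6 (read(1)): returned 'Z', offset=19
After 7 (read(4)): returned '0UA4', offset=23
After 8 (seek(22, SET)): offset=22
After 9 (seek(+3, CUR)): offset=25
After 10 (read(1)): returned 'P', offset=26

Answer: FIWZ4AZ0IWZ4AZ0UA4P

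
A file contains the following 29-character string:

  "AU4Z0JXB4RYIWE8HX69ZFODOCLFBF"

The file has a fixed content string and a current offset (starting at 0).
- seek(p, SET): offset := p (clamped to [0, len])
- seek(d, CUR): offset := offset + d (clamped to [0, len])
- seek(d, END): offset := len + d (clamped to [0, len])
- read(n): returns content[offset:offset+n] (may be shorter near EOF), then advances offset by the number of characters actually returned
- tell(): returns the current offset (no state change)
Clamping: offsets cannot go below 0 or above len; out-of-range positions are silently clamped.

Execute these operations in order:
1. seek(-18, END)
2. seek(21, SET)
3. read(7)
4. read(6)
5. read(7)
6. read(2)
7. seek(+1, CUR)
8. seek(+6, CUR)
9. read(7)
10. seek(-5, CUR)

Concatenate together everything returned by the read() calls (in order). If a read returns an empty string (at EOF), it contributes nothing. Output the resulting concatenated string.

Answer: ODOCLFBF

Derivation:
After 1 (seek(-18, END)): offset=11
After 2 (seek(21, SET)): offset=21
After 3 (read(7)): returned 'ODOCLFB', offset=28
After 4 (read(6)): returned 'F', offset=29
After 5 (read(7)): returned '', offset=29
After 6 (read(2)): returned '', offset=29
After 7 (seek(+1, CUR)): offset=29
After 8 (seek(+6, CUR)): offset=29
After 9 (read(7)): returned '', offset=29
After 10 (seek(-5, CUR)): offset=24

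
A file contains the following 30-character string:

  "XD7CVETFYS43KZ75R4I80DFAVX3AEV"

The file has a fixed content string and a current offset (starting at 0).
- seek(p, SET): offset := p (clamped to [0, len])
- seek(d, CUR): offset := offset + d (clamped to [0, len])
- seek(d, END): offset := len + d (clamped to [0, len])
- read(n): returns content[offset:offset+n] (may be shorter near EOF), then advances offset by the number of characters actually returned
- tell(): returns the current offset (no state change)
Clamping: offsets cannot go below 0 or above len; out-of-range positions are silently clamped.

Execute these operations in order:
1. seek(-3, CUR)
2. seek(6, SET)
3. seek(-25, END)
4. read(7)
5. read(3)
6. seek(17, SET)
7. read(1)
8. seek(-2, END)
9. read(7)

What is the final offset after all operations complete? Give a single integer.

After 1 (seek(-3, CUR)): offset=0
After 2 (seek(6, SET)): offset=6
After 3 (seek(-25, END)): offset=5
After 4 (read(7)): returned 'ETFYS43', offset=12
After 5 (read(3)): returned 'KZ7', offset=15
After 6 (seek(17, SET)): offset=17
After 7 (read(1)): returned '4', offset=18
After 8 (seek(-2, END)): offset=28
After 9 (read(7)): returned 'EV', offset=30

Answer: 30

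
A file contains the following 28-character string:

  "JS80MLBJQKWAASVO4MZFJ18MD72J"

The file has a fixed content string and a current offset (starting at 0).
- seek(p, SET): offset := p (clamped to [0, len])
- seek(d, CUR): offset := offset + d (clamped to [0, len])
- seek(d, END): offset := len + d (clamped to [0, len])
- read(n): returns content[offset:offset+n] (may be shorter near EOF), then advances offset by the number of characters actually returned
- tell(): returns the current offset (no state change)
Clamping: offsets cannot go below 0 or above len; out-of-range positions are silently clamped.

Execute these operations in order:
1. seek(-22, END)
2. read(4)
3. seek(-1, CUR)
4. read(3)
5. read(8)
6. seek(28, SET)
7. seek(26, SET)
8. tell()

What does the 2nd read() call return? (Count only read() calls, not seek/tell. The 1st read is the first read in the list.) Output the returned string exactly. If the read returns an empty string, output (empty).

After 1 (seek(-22, END)): offset=6
After 2 (read(4)): returned 'BJQK', offset=10
After 3 (seek(-1, CUR)): offset=9
After 4 (read(3)): returned 'KWA', offset=12
After 5 (read(8)): returned 'ASVO4MZF', offset=20
After 6 (seek(28, SET)): offset=28
After 7 (seek(26, SET)): offset=26
After 8 (tell()): offset=26

Answer: KWA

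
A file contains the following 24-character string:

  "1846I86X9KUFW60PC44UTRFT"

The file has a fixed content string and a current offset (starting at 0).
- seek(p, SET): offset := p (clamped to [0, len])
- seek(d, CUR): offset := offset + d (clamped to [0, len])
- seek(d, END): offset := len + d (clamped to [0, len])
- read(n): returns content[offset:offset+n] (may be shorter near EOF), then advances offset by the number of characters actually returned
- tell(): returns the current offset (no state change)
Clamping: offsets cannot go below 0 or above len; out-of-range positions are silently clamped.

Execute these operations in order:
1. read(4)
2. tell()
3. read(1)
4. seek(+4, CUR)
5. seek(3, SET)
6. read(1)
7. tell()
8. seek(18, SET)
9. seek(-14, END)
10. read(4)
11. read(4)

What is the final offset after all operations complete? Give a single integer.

After 1 (read(4)): returned '1846', offset=4
After 2 (tell()): offset=4
After 3 (read(1)): returned 'I', offset=5
After 4 (seek(+4, CUR)): offset=9
After 5 (seek(3, SET)): offset=3
After 6 (read(1)): returned '6', offset=4
After 7 (tell()): offset=4
After 8 (seek(18, SET)): offset=18
After 9 (seek(-14, END)): offset=10
After 10 (read(4)): returned 'UFW6', offset=14
After 11 (read(4)): returned '0PC4', offset=18

Answer: 18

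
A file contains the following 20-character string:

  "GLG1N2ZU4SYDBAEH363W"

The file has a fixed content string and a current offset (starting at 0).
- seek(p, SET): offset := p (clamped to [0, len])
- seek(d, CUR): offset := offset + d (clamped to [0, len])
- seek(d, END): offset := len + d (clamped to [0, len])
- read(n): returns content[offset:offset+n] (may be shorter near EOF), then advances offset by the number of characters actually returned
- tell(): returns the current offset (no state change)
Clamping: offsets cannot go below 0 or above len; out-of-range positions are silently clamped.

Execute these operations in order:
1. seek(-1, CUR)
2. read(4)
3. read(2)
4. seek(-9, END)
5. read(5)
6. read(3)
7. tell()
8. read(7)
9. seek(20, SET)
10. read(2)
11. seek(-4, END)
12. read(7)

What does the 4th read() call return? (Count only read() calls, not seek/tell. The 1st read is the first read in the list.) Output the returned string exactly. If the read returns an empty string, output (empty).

Answer: 363

Derivation:
After 1 (seek(-1, CUR)): offset=0
After 2 (read(4)): returned 'GLG1', offset=4
After 3 (read(2)): returned 'N2', offset=6
After 4 (seek(-9, END)): offset=11
After 5 (read(5)): returned 'DBAEH', offset=16
After 6 (read(3)): returned '363', offset=19
After 7 (tell()): offset=19
After 8 (read(7)): returned 'W', offset=20
After 9 (seek(20, SET)): offset=20
After 10 (read(2)): returned '', offset=20
After 11 (seek(-4, END)): offset=16
After 12 (read(7)): returned '363W', offset=20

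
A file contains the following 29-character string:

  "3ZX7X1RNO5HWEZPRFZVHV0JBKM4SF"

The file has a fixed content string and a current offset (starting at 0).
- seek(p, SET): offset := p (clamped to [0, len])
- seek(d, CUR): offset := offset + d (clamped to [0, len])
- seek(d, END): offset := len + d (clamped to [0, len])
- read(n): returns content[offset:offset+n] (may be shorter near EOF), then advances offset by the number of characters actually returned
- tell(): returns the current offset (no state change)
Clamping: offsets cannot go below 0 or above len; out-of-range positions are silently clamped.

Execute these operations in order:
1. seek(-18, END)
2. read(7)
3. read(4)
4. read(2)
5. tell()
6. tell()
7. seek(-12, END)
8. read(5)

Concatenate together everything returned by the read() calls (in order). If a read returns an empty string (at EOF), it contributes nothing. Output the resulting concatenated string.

After 1 (seek(-18, END)): offset=11
After 2 (read(7)): returned 'WEZPRFZ', offset=18
After 3 (read(4)): returned 'VHV0', offset=22
After 4 (read(2)): returned 'JB', offset=24
After 5 (tell()): offset=24
After 6 (tell()): offset=24
After 7 (seek(-12, END)): offset=17
After 8 (read(5)): returned 'ZVHV0', offset=22

Answer: WEZPRFZVHV0JBZVHV0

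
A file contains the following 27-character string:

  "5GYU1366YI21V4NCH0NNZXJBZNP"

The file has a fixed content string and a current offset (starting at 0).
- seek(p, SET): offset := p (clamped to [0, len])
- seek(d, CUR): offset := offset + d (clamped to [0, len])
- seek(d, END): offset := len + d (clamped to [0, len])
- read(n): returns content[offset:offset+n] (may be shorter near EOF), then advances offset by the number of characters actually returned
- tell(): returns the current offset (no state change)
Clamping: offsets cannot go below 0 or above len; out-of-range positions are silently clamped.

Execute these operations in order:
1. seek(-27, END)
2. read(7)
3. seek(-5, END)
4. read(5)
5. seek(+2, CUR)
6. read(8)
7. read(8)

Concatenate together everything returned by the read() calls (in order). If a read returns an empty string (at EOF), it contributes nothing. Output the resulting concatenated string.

After 1 (seek(-27, END)): offset=0
After 2 (read(7)): returned '5GYU136', offset=7
After 3 (seek(-5, END)): offset=22
After 4 (read(5)): returned 'JBZNP', offset=27
After 5 (seek(+2, CUR)): offset=27
After 6 (read(8)): returned '', offset=27
After 7 (read(8)): returned '', offset=27

Answer: 5GYU136JBZNP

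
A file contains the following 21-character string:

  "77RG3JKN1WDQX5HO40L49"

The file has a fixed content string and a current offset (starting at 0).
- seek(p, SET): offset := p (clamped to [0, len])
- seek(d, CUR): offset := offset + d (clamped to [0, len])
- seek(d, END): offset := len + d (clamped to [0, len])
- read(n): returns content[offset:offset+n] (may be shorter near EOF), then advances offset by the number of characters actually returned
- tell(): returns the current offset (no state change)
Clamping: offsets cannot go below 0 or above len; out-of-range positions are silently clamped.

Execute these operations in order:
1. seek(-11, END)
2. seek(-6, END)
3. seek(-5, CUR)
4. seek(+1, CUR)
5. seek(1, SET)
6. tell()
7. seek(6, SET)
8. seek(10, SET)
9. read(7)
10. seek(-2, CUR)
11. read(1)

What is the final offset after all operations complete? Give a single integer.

Answer: 16

Derivation:
After 1 (seek(-11, END)): offset=10
After 2 (seek(-6, END)): offset=15
After 3 (seek(-5, CUR)): offset=10
After 4 (seek(+1, CUR)): offset=11
After 5 (seek(1, SET)): offset=1
After 6 (tell()): offset=1
After 7 (seek(6, SET)): offset=6
After 8 (seek(10, SET)): offset=10
After 9 (read(7)): returned 'DQX5HO4', offset=17
After 10 (seek(-2, CUR)): offset=15
After 11 (read(1)): returned 'O', offset=16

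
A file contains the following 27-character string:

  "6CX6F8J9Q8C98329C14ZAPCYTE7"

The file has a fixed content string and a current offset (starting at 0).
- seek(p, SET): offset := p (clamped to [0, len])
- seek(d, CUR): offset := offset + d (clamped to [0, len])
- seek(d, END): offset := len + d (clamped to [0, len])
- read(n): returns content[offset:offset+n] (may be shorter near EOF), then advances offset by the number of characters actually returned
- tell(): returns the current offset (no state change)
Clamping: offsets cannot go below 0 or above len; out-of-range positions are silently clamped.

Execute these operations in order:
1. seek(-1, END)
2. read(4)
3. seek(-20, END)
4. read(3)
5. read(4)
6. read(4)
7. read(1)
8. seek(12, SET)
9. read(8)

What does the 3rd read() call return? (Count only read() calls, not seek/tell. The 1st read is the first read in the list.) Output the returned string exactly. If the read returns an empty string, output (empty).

After 1 (seek(-1, END)): offset=26
After 2 (read(4)): returned '7', offset=27
After 3 (seek(-20, END)): offset=7
After 4 (read(3)): returned '9Q8', offset=10
After 5 (read(4)): returned 'C983', offset=14
After 6 (read(4)): returned '29C1', offset=18
After 7 (read(1)): returned '4', offset=19
After 8 (seek(12, SET)): offset=12
After 9 (read(8)): returned '8329C14Z', offset=20

Answer: C983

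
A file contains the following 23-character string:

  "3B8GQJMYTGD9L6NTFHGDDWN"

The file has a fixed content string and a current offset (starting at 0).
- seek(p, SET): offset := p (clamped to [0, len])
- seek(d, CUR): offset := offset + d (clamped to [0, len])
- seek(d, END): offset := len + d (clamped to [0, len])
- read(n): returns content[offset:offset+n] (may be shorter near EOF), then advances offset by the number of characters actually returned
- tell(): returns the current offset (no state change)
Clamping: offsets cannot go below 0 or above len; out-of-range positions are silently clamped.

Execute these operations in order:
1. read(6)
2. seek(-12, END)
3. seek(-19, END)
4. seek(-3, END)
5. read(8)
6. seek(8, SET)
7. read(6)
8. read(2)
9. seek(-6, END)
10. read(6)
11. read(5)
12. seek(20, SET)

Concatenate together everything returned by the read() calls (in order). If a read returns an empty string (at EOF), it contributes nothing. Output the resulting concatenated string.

Answer: 3B8GQJDWNTGD9L6NTHGDDWN

Derivation:
After 1 (read(6)): returned '3B8GQJ', offset=6
After 2 (seek(-12, END)): offset=11
After 3 (seek(-19, END)): offset=4
After 4 (seek(-3, END)): offset=20
After 5 (read(8)): returned 'DWN', offset=23
After 6 (seek(8, SET)): offset=8
After 7 (read(6)): returned 'TGD9L6', offset=14
After 8 (read(2)): returned 'NT', offset=16
After 9 (seek(-6, END)): offset=17
After 10 (read(6)): returned 'HGDDWN', offset=23
After 11 (read(5)): returned '', offset=23
After 12 (seek(20, SET)): offset=20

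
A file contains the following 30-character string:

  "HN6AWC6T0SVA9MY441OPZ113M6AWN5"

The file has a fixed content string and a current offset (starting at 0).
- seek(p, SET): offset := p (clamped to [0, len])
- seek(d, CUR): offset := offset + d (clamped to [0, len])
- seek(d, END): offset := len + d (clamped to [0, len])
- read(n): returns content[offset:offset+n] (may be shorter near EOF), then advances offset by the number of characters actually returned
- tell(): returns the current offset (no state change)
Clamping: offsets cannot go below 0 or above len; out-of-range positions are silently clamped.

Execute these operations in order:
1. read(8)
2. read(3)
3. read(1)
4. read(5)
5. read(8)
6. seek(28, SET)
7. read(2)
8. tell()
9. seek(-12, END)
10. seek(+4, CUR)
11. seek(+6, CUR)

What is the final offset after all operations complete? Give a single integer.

Answer: 28

Derivation:
After 1 (read(8)): returned 'HN6AWC6T', offset=8
After 2 (read(3)): returned '0SV', offset=11
After 3 (read(1)): returned 'A', offset=12
After 4 (read(5)): returned '9MY44', offset=17
After 5 (read(8)): returned '1OPZ113M', offset=25
After 6 (seek(28, SET)): offset=28
After 7 (read(2)): returned 'N5', offset=30
After 8 (tell()): offset=30
After 9 (seek(-12, END)): offset=18
After 10 (seek(+4, CUR)): offset=22
After 11 (seek(+6, CUR)): offset=28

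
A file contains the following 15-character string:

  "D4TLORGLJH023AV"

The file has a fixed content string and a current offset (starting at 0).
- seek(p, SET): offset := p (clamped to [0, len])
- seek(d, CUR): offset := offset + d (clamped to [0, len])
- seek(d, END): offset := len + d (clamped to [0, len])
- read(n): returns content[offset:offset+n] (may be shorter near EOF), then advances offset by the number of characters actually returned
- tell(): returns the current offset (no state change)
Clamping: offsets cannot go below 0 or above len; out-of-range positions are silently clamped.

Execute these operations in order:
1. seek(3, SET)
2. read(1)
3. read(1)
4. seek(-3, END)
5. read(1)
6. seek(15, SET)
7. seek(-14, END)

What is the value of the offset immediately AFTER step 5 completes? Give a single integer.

Answer: 13

Derivation:
After 1 (seek(3, SET)): offset=3
After 2 (read(1)): returned 'L', offset=4
After 3 (read(1)): returned 'O', offset=5
After 4 (seek(-3, END)): offset=12
After 5 (read(1)): returned '3', offset=13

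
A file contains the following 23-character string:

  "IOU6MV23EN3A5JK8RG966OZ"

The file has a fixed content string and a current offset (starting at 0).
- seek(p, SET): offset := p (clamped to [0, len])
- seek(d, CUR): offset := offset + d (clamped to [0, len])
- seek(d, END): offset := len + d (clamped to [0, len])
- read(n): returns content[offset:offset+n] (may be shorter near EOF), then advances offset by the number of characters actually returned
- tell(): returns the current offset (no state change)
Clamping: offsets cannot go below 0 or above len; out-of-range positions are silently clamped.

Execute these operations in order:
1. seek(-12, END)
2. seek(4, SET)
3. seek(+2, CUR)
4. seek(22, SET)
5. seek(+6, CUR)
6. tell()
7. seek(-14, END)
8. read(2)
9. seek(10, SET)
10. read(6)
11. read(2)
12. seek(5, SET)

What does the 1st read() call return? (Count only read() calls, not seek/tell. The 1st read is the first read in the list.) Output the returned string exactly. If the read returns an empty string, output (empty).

Answer: N3

Derivation:
After 1 (seek(-12, END)): offset=11
After 2 (seek(4, SET)): offset=4
After 3 (seek(+2, CUR)): offset=6
After 4 (seek(22, SET)): offset=22
After 5 (seek(+6, CUR)): offset=23
After 6 (tell()): offset=23
After 7 (seek(-14, END)): offset=9
After 8 (read(2)): returned 'N3', offset=11
After 9 (seek(10, SET)): offset=10
After 10 (read(6)): returned '3A5JK8', offset=16
After 11 (read(2)): returned 'RG', offset=18
After 12 (seek(5, SET)): offset=5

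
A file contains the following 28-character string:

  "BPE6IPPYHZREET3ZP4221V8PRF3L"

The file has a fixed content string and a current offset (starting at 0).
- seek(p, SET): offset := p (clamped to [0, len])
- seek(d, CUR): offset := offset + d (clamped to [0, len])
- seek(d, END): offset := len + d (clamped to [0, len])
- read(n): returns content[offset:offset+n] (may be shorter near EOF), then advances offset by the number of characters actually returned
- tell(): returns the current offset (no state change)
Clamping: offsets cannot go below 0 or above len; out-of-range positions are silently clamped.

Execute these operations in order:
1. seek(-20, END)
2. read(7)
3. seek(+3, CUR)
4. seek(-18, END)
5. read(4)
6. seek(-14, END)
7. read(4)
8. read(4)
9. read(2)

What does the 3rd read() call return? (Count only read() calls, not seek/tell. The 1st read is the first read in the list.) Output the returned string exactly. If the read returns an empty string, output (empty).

Answer: 3ZP4

Derivation:
After 1 (seek(-20, END)): offset=8
After 2 (read(7)): returned 'HZREET3', offset=15
After 3 (seek(+3, CUR)): offset=18
After 4 (seek(-18, END)): offset=10
After 5 (read(4)): returned 'REET', offset=14
After 6 (seek(-14, END)): offset=14
After 7 (read(4)): returned '3ZP4', offset=18
After 8 (read(4)): returned '221V', offset=22
After 9 (read(2)): returned '8P', offset=24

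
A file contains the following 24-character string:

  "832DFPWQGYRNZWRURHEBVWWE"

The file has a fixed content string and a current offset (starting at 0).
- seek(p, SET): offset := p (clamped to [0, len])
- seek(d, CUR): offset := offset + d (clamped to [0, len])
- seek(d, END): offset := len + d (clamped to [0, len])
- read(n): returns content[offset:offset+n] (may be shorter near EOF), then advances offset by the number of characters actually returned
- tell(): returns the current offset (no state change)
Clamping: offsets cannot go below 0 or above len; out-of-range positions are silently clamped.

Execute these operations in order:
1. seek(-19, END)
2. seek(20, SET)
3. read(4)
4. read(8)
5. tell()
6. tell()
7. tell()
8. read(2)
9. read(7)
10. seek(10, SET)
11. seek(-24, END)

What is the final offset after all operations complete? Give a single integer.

Answer: 0

Derivation:
After 1 (seek(-19, END)): offset=5
After 2 (seek(20, SET)): offset=20
After 3 (read(4)): returned 'VWWE', offset=24
After 4 (read(8)): returned '', offset=24
After 5 (tell()): offset=24
After 6 (tell()): offset=24
After 7 (tell()): offset=24
After 8 (read(2)): returned '', offset=24
After 9 (read(7)): returned '', offset=24
After 10 (seek(10, SET)): offset=10
After 11 (seek(-24, END)): offset=0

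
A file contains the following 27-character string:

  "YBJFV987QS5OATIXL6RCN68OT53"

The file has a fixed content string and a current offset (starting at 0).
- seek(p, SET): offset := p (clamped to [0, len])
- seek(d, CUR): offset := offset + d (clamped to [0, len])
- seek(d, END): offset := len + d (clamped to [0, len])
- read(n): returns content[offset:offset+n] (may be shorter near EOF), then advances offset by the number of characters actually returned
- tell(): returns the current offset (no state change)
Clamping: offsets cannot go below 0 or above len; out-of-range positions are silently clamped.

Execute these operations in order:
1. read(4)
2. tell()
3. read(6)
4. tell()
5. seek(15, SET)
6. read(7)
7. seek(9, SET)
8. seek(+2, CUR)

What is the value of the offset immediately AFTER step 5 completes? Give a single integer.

After 1 (read(4)): returned 'YBJF', offset=4
After 2 (tell()): offset=4
After 3 (read(6)): returned 'V987QS', offset=10
After 4 (tell()): offset=10
After 5 (seek(15, SET)): offset=15

Answer: 15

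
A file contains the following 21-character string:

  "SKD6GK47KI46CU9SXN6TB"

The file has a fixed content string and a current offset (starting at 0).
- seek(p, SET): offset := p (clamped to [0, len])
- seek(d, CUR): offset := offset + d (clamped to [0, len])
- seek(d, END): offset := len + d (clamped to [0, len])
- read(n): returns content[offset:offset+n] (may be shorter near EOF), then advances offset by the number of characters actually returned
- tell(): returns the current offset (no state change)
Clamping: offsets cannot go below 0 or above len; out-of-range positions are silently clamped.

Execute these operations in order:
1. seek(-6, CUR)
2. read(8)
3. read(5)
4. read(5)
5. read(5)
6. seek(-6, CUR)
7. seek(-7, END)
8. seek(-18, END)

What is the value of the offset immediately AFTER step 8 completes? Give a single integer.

Answer: 3

Derivation:
After 1 (seek(-6, CUR)): offset=0
After 2 (read(8)): returned 'SKD6GK47', offset=8
After 3 (read(5)): returned 'KI46C', offset=13
After 4 (read(5)): returned 'U9SXN', offset=18
After 5 (read(5)): returned '6TB', offset=21
After 6 (seek(-6, CUR)): offset=15
After 7 (seek(-7, END)): offset=14
After 8 (seek(-18, END)): offset=3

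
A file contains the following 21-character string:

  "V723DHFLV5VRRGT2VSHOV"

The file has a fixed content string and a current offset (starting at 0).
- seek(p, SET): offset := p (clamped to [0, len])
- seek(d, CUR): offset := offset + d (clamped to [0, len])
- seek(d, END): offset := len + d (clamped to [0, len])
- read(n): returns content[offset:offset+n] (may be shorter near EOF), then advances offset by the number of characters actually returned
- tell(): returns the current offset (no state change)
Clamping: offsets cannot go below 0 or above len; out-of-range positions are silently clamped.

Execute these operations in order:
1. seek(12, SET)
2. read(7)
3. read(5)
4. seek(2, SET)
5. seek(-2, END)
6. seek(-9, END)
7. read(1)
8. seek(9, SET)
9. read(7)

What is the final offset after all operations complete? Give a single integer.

After 1 (seek(12, SET)): offset=12
After 2 (read(7)): returned 'RGT2VSH', offset=19
After 3 (read(5)): returned 'OV', offset=21
After 4 (seek(2, SET)): offset=2
After 5 (seek(-2, END)): offset=19
After 6 (seek(-9, END)): offset=12
After 7 (read(1)): returned 'R', offset=13
After 8 (seek(9, SET)): offset=9
After 9 (read(7)): returned '5VRRGT2', offset=16

Answer: 16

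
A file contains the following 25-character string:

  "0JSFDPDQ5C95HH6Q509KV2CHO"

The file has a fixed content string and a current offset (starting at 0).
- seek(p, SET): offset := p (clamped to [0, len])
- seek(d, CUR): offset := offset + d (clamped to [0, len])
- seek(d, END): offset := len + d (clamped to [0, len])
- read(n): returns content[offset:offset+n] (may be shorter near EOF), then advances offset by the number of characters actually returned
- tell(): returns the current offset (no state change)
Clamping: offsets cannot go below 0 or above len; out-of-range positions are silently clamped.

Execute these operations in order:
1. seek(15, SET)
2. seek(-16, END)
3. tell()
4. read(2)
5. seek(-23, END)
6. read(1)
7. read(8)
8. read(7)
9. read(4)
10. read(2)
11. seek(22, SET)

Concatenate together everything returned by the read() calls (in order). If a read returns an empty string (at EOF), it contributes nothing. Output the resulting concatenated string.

Answer: C9SFDPDQ5C95HH6Q509KV2CH

Derivation:
After 1 (seek(15, SET)): offset=15
After 2 (seek(-16, END)): offset=9
After 3 (tell()): offset=9
After 4 (read(2)): returned 'C9', offset=11
After 5 (seek(-23, END)): offset=2
After 6 (read(1)): returned 'S', offset=3
After 7 (read(8)): returned 'FDPDQ5C9', offset=11
After 8 (read(7)): returned '5HH6Q50', offset=18
After 9 (read(4)): returned '9KV2', offset=22
After 10 (read(2)): returned 'CH', offset=24
After 11 (seek(22, SET)): offset=22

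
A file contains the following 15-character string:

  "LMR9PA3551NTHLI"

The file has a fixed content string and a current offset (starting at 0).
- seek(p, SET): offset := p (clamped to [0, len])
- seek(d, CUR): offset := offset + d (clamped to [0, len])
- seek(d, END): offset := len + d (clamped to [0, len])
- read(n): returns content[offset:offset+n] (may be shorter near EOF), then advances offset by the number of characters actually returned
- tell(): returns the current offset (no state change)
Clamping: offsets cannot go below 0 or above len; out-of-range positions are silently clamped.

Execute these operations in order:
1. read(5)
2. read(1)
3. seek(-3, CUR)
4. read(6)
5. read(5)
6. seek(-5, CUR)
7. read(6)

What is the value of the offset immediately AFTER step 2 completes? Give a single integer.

Answer: 6

Derivation:
After 1 (read(5)): returned 'LMR9P', offset=5
After 2 (read(1)): returned 'A', offset=6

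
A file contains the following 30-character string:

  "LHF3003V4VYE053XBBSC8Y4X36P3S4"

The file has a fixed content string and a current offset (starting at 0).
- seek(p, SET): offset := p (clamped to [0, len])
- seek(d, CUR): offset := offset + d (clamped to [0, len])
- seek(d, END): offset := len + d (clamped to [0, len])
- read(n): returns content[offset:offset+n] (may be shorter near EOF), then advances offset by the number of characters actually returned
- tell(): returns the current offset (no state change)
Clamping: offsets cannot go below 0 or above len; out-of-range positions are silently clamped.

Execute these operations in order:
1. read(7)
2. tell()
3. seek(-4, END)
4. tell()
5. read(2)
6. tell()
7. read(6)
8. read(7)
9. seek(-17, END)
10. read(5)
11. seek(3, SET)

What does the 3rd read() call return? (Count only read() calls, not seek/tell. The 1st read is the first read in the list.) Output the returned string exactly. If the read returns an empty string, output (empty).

After 1 (read(7)): returned 'LHF3003', offset=7
After 2 (tell()): offset=7
After 3 (seek(-4, END)): offset=26
After 4 (tell()): offset=26
After 5 (read(2)): returned 'P3', offset=28
After 6 (tell()): offset=28
After 7 (read(6)): returned 'S4', offset=30
After 8 (read(7)): returned '', offset=30
After 9 (seek(-17, END)): offset=13
After 10 (read(5)): returned '53XBB', offset=18
After 11 (seek(3, SET)): offset=3

Answer: S4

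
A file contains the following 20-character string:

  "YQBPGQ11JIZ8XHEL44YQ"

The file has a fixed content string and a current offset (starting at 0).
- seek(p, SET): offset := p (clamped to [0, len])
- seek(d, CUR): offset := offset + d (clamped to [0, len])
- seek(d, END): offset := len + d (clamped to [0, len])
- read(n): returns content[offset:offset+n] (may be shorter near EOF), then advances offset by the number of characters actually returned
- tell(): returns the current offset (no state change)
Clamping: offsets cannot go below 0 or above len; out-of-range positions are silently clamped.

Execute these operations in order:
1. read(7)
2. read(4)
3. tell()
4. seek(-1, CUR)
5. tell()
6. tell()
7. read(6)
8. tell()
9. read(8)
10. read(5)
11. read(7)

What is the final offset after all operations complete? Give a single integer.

Answer: 20

Derivation:
After 1 (read(7)): returned 'YQBPGQ1', offset=7
After 2 (read(4)): returned '1JIZ', offset=11
After 3 (tell()): offset=11
After 4 (seek(-1, CUR)): offset=10
After 5 (tell()): offset=10
After 6 (tell()): offset=10
After 7 (read(6)): returned 'Z8XHEL', offset=16
After 8 (tell()): offset=16
After 9 (read(8)): returned '44YQ', offset=20
After 10 (read(5)): returned '', offset=20
After 11 (read(7)): returned '', offset=20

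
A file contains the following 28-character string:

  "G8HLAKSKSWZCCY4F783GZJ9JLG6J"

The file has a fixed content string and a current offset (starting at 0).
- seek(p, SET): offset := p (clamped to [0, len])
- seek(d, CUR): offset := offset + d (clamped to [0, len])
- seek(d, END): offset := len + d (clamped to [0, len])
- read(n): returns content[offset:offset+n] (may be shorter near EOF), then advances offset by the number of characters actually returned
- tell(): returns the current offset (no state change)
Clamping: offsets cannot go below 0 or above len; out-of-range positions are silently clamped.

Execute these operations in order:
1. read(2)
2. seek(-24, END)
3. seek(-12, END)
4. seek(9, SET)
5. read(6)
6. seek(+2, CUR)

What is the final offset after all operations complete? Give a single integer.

Answer: 17

Derivation:
After 1 (read(2)): returned 'G8', offset=2
After 2 (seek(-24, END)): offset=4
After 3 (seek(-12, END)): offset=16
After 4 (seek(9, SET)): offset=9
After 5 (read(6)): returned 'WZCCY4', offset=15
After 6 (seek(+2, CUR)): offset=17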